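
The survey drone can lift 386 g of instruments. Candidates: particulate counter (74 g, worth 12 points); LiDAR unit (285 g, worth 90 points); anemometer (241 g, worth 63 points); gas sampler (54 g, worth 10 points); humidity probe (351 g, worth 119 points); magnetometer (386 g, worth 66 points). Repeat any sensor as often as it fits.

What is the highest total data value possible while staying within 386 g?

Taking humidity probe: 351 g used, 119 in data value.

119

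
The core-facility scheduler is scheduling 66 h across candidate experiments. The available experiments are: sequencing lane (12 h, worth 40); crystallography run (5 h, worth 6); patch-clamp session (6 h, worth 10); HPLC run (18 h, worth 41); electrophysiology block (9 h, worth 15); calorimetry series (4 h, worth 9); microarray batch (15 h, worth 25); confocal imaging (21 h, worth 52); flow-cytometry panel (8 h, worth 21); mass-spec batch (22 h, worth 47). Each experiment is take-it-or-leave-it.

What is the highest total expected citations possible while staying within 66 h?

164

The ratio heuristic lands on sequencing lane + HPLC run + calorimetry series + confocal imaging + flow-cytometry panel (163) but leaves 3 h idle.
Dropping calorimetry series frees 4 h; slotting in patch-clamp session (6 h) lifts the total to 164 at 65 h.
Runner-up sequencing lane + HPLC run + calorimetry series + confocal imaging + flow-cytometry panel tops out at 163.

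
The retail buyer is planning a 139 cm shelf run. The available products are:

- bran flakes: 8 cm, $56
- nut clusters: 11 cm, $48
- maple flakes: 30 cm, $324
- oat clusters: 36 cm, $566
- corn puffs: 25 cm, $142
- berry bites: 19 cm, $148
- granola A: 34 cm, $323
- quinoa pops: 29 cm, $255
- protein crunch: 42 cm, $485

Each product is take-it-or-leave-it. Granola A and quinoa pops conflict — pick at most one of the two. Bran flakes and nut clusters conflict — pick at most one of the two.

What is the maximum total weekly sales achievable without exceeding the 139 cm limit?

1630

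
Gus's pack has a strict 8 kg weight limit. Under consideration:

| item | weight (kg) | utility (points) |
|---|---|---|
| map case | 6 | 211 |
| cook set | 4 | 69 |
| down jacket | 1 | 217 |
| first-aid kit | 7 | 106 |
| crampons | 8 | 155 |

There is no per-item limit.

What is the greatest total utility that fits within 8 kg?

1736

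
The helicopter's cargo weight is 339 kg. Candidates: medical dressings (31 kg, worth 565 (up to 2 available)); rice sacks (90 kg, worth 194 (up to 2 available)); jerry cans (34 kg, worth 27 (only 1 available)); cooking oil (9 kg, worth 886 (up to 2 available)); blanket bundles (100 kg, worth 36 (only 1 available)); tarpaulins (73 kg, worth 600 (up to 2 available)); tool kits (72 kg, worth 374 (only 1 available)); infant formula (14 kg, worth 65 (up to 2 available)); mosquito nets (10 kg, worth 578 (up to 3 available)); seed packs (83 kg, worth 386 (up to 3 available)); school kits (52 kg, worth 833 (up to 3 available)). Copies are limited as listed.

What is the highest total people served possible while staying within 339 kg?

Taking 2×medical dressings + 2×cooking oil + tarpaulins + 3×mosquito nets + 3×school kits: 339 kg used, 7735 in people served.
Every other selection either busts 339 kg or exceeds an availability limit or fails to beat 7735.

7735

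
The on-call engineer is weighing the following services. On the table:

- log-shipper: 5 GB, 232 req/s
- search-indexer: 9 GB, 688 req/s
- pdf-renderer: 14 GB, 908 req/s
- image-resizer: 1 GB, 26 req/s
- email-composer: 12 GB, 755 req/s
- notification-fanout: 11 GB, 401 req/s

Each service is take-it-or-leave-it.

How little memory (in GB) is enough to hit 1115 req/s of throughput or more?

19

Need the lightest bundle worth ≥ 1115.
log-shipper + pdf-renderer: 1140 throughput at 19 GB.
Below 19 GB the best achievable stays under 1115.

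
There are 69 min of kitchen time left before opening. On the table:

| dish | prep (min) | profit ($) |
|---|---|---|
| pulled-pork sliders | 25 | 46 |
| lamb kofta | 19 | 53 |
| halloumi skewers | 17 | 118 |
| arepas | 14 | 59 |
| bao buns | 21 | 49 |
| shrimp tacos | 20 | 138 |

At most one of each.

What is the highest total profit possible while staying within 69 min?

315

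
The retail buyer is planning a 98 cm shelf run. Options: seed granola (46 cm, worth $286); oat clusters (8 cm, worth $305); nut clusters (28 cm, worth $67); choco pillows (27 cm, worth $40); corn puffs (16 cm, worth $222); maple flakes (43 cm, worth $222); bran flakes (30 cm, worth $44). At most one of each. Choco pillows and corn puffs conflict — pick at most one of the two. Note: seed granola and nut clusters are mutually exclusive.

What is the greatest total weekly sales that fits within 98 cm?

816

Best packing: oat clusters + nut clusters + corn puffs + maple flakes — 95 cm, 816 total.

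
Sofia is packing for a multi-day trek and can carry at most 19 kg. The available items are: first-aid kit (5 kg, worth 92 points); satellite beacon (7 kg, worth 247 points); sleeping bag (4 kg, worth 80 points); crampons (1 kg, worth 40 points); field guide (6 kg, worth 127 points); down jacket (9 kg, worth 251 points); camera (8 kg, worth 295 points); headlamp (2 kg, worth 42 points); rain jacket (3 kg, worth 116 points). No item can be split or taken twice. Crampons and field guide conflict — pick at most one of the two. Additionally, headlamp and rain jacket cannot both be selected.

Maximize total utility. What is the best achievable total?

698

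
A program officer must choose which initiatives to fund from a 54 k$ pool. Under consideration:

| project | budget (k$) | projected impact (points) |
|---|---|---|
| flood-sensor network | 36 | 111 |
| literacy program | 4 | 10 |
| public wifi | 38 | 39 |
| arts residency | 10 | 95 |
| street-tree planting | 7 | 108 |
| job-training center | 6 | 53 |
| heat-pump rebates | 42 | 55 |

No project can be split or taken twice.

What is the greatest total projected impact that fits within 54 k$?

314

Filling by ratio: literacy program + arts residency + street-tree planting + job-training center for 266, with 27 k$ left unused.
Replace literacy program and job-training center with flood-sensor network: the trade gains 48 net, giving 314 at 53 k$.
No other feasible combination exceeds 314.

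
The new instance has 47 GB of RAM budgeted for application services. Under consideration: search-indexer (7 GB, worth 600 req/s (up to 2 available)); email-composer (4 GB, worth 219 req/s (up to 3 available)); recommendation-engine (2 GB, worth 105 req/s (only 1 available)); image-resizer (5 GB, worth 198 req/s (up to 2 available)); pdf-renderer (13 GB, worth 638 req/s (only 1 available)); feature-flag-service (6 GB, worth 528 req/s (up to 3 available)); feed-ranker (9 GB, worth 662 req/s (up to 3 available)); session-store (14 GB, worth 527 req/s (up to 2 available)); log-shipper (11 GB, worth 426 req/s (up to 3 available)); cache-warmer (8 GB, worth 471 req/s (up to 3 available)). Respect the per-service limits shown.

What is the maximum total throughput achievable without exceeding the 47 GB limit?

By throughput per GB: feature-flag-service 88.00, search-indexer 85.71, feed-ranker 73.56 lead.
The ratio ordering already packs tightly: 2×search-indexer + email-composer + recommendation-engine + 3×feature-flag-service + feed-ranker, 47 GB, 3770.
Nothing else within 47 GB beats 3770.

3770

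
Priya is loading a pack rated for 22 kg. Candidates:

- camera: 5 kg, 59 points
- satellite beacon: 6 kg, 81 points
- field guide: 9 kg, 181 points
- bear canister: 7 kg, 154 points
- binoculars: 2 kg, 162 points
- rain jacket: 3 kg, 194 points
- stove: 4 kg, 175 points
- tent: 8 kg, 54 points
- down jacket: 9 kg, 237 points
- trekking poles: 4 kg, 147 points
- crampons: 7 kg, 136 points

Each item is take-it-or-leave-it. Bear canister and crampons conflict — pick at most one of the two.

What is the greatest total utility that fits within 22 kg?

915

Binoculars + rain jacket + stove + down jacket + trekking poles uses 22 of the 22 kg and totals 915.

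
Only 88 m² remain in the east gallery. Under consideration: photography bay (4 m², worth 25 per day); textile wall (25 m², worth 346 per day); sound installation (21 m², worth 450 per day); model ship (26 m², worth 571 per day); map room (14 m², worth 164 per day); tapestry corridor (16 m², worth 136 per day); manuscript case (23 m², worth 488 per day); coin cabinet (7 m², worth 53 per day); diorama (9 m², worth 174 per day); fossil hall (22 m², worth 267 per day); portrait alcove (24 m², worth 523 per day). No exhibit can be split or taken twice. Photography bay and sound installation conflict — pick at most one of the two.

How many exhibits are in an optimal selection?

5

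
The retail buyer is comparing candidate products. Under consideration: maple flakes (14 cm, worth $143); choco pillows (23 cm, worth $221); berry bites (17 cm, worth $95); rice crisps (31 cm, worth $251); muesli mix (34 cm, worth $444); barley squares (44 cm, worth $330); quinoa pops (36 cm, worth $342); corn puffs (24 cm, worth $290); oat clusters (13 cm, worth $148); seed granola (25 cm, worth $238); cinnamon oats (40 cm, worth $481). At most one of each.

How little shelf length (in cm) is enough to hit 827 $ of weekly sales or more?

71

Minimise cm subject to total weekly sales ≥ 827.
muesli mix + corn puffs + oat clusters reaches 882 using 71 cm.
Below 71 cm the best achievable stays under 827.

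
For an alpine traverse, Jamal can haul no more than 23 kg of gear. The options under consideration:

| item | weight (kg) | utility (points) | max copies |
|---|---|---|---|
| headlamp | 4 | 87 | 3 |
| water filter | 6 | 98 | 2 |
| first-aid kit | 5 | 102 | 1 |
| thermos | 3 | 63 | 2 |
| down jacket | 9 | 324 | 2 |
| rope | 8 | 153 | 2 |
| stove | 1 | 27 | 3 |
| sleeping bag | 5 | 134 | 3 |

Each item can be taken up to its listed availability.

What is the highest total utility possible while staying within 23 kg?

782

The ratio heuristic lands on 2×down jacket + 3×stove (729) but leaves 2 kg idle.
Dropping 3×stove frees 3 kg; slotting in sleeping bag (5 kg) lifts the total to 782 at 23 kg.
No other feasible combination exceeds 782.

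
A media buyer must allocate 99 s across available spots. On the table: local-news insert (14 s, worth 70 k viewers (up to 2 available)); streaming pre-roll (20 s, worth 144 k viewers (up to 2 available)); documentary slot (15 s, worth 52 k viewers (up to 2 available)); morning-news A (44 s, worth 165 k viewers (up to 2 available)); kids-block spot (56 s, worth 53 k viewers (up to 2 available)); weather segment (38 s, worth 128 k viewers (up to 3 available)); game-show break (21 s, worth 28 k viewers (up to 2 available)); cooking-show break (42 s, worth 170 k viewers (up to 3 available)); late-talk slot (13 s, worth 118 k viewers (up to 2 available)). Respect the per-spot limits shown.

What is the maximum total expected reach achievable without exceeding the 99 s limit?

2×local-news insert + 2×streaming pre-roll + 2×late-talk slot uses 94 of the 99 s and totals 664.
The spare 5 s is too small for any remaining spot, and no exchange beats 664.

664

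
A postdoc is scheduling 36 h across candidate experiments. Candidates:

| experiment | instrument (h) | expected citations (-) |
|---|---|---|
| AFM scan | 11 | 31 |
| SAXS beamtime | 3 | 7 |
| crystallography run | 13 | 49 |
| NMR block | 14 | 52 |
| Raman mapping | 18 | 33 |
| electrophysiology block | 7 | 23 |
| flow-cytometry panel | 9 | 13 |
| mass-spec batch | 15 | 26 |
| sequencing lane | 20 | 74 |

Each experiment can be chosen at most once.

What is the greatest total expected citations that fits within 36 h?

130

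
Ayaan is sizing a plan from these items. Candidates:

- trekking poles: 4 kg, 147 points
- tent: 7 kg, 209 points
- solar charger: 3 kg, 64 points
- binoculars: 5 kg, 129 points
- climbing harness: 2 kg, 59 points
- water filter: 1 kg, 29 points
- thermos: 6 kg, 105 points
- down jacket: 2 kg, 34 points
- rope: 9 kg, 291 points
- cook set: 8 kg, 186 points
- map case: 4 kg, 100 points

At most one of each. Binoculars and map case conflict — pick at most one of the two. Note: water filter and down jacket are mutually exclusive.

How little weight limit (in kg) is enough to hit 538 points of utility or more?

17

Look for the lowest-weight combination reaching 538.
trekking poles + rope + map case reaches 538 using 17 kg.
Any bundle with less than 17 kg falls short of 538.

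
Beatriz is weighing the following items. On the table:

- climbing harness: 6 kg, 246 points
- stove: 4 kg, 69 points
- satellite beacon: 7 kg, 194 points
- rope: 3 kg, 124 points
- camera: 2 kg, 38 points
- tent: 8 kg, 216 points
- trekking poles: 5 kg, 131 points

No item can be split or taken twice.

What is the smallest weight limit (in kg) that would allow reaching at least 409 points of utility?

13

Need the lightest bundle worth ≥ 409.
Taking climbing harness + satellite beacon gives 440 (≥ 409) for 13 kg.
No combination under 13 kg hits 409.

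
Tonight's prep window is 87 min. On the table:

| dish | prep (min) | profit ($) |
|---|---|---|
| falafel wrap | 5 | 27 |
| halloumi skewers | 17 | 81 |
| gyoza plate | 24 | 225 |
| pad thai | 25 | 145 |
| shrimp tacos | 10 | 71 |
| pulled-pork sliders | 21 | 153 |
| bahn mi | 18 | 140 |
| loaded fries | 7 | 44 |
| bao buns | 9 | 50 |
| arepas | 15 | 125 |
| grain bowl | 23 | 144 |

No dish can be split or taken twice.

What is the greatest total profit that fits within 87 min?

693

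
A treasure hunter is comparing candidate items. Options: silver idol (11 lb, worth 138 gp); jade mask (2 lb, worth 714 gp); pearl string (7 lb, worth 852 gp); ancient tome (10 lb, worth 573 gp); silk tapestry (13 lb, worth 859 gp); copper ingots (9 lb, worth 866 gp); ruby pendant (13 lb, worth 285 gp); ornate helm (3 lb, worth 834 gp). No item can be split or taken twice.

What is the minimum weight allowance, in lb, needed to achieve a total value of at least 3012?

Minimise lb subject to total value ≥ 3012.
Taking jade mask + pearl string + copper ingots + ornate helm gives 3266 (≥ 3012) for 21 lb.
Any bundle with less than 21 lb falls short of 3012.

21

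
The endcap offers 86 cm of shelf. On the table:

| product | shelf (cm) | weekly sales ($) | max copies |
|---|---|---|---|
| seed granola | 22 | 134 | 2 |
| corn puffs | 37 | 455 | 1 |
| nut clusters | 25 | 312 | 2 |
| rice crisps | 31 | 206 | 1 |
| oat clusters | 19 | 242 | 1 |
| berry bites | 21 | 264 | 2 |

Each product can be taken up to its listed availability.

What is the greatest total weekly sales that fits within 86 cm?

1082

Best packing: nut clusters + oat clusters + 2×berry bites — 86 cm, 1082 total.
Every other selection either busts 86 cm or exceeds an availability limit or fails to beat 1082.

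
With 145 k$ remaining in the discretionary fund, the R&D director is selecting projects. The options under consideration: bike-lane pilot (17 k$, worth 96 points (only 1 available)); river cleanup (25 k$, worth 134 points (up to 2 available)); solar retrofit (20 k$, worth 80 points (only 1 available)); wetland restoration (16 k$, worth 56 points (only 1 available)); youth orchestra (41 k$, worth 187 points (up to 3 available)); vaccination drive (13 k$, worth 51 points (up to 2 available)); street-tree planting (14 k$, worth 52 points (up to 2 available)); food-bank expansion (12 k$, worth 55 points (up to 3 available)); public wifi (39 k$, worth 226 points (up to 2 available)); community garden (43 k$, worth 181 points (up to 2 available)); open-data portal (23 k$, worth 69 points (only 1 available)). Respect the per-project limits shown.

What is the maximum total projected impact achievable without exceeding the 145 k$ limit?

816

By projected impact per k$: public wifi 5.79, bike-lane pilot 5.65, river cleanup 5.36 lead.
Bike-lane pilot + 2×river cleanup + 2×public wifi uses 145 of the 145 k$ and totals 816.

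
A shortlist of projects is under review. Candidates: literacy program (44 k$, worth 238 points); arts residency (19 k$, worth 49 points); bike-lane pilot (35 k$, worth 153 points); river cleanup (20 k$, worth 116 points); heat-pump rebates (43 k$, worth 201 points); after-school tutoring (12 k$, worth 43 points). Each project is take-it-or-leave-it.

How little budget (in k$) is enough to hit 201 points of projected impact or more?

Look for the lowest-budget combination reaching 201.
heat-pump rebates: 201 projected impact at 43 k$.
Below 43 k$ the best achievable stays under 201.

43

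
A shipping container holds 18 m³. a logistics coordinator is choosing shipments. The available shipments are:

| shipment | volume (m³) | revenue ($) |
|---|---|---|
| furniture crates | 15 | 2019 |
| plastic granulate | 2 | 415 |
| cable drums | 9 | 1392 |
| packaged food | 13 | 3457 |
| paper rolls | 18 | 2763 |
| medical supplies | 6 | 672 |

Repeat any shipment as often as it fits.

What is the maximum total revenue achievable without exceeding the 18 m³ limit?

By revenue per m³: packaged food 265.92, plastic granulate 207.50, cable drums 154.67 lead.
2×plastic granulate + packaged food uses 17 of the 18 m³ and totals 4287.
Nothing else within 18 m³ beats 4287.

4287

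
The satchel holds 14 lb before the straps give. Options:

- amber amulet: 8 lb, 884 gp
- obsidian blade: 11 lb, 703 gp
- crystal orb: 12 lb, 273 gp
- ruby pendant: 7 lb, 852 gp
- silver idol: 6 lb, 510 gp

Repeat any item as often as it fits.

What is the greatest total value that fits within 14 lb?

1704

Taking 2×ruby pendant: 14 lb used, 1704 in value.
No other feasible combination exceeds 1704.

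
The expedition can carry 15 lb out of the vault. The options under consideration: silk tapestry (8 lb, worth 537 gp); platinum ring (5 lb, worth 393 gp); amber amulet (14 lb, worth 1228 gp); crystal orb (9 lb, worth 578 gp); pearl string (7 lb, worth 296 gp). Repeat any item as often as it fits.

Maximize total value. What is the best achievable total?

Amber amulet uses 14 of the 15 lb and totals 1228.
No other feasible combination exceeds 1228.

1228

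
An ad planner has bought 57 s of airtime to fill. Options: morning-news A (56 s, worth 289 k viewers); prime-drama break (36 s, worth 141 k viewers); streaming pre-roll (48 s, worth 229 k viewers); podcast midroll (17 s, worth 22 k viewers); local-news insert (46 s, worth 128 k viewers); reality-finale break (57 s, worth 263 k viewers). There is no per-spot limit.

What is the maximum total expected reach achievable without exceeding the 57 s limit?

289

Taking morning-news A: 56 s used, 289 in expected reach.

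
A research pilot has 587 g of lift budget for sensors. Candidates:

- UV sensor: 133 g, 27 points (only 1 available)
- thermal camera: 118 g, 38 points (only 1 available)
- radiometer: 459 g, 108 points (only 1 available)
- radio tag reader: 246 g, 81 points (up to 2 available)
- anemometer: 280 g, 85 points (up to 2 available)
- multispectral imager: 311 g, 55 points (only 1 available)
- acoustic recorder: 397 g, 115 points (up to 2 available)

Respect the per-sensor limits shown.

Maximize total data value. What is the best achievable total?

170

Greedy by ratio would take 2×radio tag reader: 492 g used, total 162.
Dropping 2×radio tag reader frees 492 g; slotting in 2×anemometer (560 g) lifts the total to 170 at 560 g.
Nothing else within 587 g beats 170.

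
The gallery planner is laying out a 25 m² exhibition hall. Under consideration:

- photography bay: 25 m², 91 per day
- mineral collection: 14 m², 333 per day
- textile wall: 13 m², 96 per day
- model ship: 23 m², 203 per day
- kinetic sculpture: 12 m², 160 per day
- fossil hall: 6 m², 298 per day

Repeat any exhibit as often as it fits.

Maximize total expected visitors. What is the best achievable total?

Best packing: 4×fossil hall — 24 m², 1192 total.
Every other selection either busts 25 m² or fails to beat 1192.

1192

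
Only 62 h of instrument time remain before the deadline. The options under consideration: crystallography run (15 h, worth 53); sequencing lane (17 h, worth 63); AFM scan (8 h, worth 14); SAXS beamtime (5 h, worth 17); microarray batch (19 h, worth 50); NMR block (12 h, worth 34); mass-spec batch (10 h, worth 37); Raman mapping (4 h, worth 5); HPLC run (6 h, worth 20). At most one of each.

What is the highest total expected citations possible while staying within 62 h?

The ratio heuristic lands on crystallography run + sequencing lane + AFM scan + SAXS beamtime + mass-spec batch + HPLC run (204) but leaves 1 h idle.
Replace AFM scan and SAXS beamtime with NMR block: the trade gains 3 net, giving 207 at 60 h.

207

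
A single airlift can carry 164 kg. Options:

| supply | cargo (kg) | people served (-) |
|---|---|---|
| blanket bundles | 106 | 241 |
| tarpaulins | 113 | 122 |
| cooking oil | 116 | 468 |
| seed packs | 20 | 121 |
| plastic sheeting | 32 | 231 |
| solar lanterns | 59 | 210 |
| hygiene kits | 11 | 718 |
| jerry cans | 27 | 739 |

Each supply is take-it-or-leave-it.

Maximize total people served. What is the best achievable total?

2019

Seed packs + plastic sheeting + solar lanterns + hygiene kits + jerry cans uses 149 of the 164 kg and totals 2019.
The closest alternative, cooking oil + hygiene kits + jerry cans, reaches only 1925.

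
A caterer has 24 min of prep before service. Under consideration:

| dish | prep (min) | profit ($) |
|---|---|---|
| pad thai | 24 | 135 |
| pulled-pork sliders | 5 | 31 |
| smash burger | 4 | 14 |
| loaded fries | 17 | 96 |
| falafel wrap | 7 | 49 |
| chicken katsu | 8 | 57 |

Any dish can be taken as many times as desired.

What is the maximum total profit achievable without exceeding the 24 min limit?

Density check — chicken katsu 7.12, falafel wrap 7.00, pulled-pork sliders 6.20, loaded fries 5.65 are the best per min.
Best packing: 3×chicken katsu — 24 min, 171 total.

171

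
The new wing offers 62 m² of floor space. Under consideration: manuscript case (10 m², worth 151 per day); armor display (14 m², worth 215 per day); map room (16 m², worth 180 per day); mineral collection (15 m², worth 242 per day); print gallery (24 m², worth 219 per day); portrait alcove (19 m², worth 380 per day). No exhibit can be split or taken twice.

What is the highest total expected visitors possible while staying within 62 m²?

Taking manuscript case + armor display + mineral collection + portrait alcove: 58 m² used, 988 in expected visitors.
That's the maximum — no swap from here does better than 988.

988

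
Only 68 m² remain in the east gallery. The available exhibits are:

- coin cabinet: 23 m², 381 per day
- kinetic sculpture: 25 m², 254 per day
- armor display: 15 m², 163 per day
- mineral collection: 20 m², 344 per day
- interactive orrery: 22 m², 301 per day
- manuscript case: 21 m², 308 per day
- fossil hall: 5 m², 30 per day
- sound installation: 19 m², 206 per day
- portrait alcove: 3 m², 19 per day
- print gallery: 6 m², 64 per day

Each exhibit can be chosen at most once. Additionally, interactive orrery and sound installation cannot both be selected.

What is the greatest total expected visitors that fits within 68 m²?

1052

Density check — mineral collection 17.20, coin cabinet 16.57, manuscript case 14.67, interactive orrery 13.68 are the best per m².
Coin cabinet + mineral collection + manuscript case + portrait alcove uses 67 of the 68 m² and totals 1052.
Next best is coin cabinet + mineral collection + interactive orrery + portrait alcove at 1045 (68 m²) — short by 7.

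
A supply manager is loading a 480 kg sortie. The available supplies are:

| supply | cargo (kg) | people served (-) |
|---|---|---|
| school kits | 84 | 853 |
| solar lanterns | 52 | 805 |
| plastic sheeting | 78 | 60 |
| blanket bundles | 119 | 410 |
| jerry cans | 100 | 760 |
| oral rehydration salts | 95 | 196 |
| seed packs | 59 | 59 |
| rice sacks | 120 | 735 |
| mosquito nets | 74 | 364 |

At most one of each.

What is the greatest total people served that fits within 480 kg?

The ratio heuristic lands on school kits + solar lanterns + jerry cans + rice sacks + mosquito nets (3517) but leaves 50 kg idle.
Replace mosquito nets with blanket bundles: the trade gains 46 net, giving 3563 at 475 kg.

3563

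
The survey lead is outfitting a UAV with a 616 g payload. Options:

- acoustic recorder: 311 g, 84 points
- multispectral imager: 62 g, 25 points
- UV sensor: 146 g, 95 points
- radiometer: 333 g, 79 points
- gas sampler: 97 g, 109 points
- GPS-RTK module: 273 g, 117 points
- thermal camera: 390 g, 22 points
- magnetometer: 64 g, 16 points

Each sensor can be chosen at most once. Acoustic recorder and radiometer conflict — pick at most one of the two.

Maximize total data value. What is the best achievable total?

The ratio ordering already packs tightly: multispectral imager + UV sensor + gas sampler + GPS-RTK module, 578 g, 346.

346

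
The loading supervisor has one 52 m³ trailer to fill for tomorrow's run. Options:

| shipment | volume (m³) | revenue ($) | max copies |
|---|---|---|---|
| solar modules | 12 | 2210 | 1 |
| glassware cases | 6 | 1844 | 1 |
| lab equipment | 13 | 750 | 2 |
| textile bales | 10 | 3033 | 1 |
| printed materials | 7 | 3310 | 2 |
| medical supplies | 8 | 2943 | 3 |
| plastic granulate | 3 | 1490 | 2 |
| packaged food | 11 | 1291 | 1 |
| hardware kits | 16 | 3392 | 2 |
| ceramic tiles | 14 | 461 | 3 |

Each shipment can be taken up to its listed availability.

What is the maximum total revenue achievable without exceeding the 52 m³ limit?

20363

Density check — plastic granulate 496.67, printed materials 472.86, medical supplies 367.88, glassware cases 307.33 are the best per m³.
Greedy by ratio would take glassware cases + 2×printed materials + 3×medical supplies + 2×plastic granulate: 50 m³ used, total 20273.
The 8 m³ tied up in medical supplies is better spent on textile bales — total rises to 20363 (52 m³).
No other feasible combination exceeds 20363.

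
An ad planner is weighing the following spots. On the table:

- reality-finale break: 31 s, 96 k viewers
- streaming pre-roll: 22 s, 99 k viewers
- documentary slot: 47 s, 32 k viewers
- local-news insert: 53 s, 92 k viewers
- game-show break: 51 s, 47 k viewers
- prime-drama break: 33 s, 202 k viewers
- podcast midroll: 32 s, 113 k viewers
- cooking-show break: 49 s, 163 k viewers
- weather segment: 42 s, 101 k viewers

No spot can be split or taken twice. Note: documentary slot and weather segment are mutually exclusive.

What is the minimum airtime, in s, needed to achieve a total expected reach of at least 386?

Minimise s subject to total expected reach ≥ 386.
reality-finale break + streaming pre-roll + prime-drama break reaches 397 using 86 s.
Any bundle with less than 86 s falls short of 386.

86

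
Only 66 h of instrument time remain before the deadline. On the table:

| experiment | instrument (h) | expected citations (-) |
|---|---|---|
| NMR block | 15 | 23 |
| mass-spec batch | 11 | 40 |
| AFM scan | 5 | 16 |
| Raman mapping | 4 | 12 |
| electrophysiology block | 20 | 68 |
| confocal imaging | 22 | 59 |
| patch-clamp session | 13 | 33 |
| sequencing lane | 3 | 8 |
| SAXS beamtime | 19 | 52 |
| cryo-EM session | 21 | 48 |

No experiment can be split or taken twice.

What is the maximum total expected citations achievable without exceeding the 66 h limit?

Filling by ratio: mass-spec batch + AFM scan + Raman mapping + electrophysiology block + sequencing lane + SAXS beamtime for 196, with 4 h left unused.
The 19 h tied up in SAXS beamtime is better spent on confocal imaging — total rises to 203 (65 h).
The closest alternative, mass-spec batch + electrophysiology block + patch-clamp session + sequencing lane + SAXS beamtime, reaches only 201.

203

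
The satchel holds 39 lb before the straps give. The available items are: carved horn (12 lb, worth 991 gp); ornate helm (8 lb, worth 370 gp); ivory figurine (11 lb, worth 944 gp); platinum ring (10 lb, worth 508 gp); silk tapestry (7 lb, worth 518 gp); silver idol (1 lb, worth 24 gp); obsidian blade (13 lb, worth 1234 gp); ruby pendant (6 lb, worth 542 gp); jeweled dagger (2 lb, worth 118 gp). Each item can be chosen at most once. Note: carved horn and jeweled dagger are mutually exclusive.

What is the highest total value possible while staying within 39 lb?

3356

Ivory figurine + silk tapestry + obsidian blade + ruby pendant + jeweled dagger uses 39 of the 39 lb and totals 3356.
Nothing else feasible within 39 lb beats 3356.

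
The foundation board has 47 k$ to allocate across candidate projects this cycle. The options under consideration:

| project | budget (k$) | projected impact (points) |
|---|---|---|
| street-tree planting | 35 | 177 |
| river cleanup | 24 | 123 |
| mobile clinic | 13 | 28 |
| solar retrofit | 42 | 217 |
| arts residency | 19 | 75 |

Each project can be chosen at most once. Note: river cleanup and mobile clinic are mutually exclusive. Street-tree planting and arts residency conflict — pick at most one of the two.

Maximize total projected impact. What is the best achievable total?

217

Taking solar retrofit: 42 k$ used, 217 in projected impact.
Nothing else feasible within 47 k$ beats 217.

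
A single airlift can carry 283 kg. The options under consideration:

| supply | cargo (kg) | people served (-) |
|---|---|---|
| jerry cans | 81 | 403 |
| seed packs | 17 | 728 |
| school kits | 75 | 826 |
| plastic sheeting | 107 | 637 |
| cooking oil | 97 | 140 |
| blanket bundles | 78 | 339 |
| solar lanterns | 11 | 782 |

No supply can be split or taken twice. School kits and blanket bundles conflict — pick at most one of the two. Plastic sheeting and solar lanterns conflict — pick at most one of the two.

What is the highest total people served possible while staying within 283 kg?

Jerry cans + seed packs + school kits + cooking oil + solar lanterns uses 281 of the 283 kg and totals 2879.
The closest alternative, jerry cans + seed packs + school kits + solar lanterns, reaches only 2739.

2879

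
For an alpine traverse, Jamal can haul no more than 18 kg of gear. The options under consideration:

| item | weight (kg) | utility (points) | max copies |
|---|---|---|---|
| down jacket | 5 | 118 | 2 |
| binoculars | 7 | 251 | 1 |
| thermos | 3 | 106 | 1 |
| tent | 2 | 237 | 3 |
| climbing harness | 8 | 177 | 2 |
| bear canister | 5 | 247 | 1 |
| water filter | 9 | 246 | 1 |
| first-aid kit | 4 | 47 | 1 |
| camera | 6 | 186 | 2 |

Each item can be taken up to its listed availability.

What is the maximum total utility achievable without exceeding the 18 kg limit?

Ranking by ratio (utility/kg): tent 118.50, bear canister 49.40, binoculars 35.86.
Best packing: binoculars + 3×tent + bear canister — 18 kg, 1209 total.
Nothing else within 18 kg beats 1209.

1209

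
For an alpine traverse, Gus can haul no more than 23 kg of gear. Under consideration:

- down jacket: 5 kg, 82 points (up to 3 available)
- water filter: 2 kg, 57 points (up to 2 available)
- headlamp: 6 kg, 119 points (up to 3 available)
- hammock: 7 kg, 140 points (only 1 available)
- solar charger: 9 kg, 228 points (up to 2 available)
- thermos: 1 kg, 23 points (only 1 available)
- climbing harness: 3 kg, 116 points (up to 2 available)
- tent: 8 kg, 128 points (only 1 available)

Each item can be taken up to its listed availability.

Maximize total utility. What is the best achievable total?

636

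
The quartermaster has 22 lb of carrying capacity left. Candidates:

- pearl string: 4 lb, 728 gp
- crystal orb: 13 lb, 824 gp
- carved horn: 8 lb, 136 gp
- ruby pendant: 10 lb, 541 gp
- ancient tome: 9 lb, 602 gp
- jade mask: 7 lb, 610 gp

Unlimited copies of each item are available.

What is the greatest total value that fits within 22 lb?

5×pearl string uses 20 of the 22 lb and totals 3640.

3640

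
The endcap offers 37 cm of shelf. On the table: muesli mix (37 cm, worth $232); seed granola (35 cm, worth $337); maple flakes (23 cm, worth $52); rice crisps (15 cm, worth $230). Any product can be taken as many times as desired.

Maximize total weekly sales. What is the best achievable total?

Best packing: 2×rice crisps — 30 cm, 460 total.
The spare 7 cm is too small for any remaining product, and no exchange beats 460.

460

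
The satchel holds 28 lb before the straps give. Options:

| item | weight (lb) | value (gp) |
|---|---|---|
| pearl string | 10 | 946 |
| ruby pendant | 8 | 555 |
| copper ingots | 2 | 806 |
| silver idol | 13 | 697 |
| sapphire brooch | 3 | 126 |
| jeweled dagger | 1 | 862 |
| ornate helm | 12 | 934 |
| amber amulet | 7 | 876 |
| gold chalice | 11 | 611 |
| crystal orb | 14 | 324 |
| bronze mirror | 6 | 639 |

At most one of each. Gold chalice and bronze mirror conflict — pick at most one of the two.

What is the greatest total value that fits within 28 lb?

Pearl string + copper ingots + jeweled dagger + amber amulet + bronze mirror uses 26 of the 28 lb and totals 4129.
Next best is copper ingots + jeweled dagger + ornate helm + amber amulet + bronze mirror at 4117 (28 lb) — short by 12.

4129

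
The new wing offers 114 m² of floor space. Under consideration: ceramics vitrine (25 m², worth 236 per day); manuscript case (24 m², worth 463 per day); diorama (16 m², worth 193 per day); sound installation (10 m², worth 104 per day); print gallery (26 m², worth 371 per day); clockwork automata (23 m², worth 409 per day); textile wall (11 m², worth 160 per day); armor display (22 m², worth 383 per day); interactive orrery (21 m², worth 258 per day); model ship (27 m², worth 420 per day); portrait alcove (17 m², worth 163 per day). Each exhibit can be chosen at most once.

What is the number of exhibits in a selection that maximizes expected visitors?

5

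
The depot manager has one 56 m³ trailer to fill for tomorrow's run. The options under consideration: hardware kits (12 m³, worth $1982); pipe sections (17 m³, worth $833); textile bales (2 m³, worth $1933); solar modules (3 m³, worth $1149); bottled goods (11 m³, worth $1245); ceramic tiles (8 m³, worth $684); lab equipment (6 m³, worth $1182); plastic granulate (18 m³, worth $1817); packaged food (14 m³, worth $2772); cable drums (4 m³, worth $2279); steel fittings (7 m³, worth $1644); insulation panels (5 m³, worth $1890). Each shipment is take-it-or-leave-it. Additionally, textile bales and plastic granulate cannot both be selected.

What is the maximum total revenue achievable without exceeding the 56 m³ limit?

14831

Density check — textile bales 966.50, cable drums 569.75, solar modules 383.00 are the best per m³.
Hardware kits + textile bales + solar modules + lab equipment + packaged food + cable drums + steel fittings + insulation panels uses 53 of the 56 m³ and totals 14831.
Runner-up hardware kits + textile bales + solar modules + ceramic tiles + packaged food + cable drums + steel fittings + insulation panels tops out at 14333.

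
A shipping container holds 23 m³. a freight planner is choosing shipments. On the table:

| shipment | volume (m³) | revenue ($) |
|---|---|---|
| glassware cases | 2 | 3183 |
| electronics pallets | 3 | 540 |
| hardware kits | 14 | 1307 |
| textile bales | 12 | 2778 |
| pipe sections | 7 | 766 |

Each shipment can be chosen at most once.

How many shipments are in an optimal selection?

3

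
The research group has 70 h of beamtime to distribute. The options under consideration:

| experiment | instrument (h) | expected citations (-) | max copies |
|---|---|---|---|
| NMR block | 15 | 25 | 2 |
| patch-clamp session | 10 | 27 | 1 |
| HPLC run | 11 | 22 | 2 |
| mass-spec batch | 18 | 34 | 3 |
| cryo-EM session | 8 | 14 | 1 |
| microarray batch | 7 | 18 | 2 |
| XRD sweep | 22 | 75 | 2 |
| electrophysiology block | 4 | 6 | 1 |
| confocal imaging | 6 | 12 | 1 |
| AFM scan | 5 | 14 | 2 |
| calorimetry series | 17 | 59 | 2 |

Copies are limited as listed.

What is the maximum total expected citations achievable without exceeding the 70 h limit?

Ranking by ratio (expected citations/h): calorimetry series 3.47, XRD sweep 3.41, AFM scan 2.80, patch-clamp session 2.70.
A density-first pass picks XRD sweep + electrophysiology block + 2×AFM scan + 2×calorimetry series — 227 at 70 h.
Replace electrophysiology block and 2×AFM scan with 2×microarray batch: the trade gains 2 net, giving 229 at 70 h.
No other feasible combination exceeds 229.

229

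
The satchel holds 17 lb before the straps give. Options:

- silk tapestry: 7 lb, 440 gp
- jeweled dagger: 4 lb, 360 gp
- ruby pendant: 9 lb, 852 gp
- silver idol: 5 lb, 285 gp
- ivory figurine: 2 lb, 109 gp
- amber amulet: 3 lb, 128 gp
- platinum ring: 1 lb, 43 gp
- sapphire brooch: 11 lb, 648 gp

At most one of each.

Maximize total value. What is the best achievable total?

The ratio heuristic lands on jeweled dagger + ruby pendant + ivory figurine + platinum ring (1364) but leaves 1 lb idle.
Dropping ivory figurine frees 2 lb; slotting in amber amulet (3 lb) lifts the total to 1383 at 17 lb.

1383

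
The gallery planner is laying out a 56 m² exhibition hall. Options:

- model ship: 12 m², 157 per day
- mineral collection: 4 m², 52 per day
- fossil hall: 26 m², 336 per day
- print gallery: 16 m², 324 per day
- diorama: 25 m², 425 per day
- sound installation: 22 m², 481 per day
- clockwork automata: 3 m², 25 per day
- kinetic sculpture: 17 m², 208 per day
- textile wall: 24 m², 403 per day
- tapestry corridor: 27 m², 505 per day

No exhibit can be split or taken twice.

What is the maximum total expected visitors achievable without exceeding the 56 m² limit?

1063

Greedy by ratio would take model ship + mineral collection + print gallery + sound installation: 54 m² used, total 1014.
Replace model ship and print gallery with clockwork automata + tapestry corridor: the trade gains 49 net, giving 1063 at 56 m².
The closest alternative, mineral collection + sound installation + tapestry corridor, reaches only 1038.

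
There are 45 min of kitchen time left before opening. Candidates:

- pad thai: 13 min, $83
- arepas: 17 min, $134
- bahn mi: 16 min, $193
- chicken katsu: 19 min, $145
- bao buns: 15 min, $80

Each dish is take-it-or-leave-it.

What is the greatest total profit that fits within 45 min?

Ranking by ratio (profit/min): bahn mi 12.06, arepas 7.88, chicken katsu 7.63.
Greedy by ratio would take arepas + bahn mi: 33 min used, total 327.
The 17 min tied up in arepas is better spent on pad thai + bao buns — total rises to 356 (44 min).
That's the maximum — no swap from here does better than 356.

356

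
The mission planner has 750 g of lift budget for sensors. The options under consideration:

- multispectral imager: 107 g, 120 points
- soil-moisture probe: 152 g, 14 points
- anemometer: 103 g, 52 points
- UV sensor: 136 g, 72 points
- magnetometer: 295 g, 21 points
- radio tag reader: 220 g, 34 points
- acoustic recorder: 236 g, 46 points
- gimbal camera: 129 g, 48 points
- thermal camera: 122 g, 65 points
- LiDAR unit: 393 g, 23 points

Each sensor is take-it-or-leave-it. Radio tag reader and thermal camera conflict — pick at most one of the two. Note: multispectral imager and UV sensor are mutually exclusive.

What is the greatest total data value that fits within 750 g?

331

Taking multispectral imager + anemometer + acoustic recorder + gimbal camera + thermal camera: 697 g used, 331 in data value.
Nothing else feasible within 750 g beats 331.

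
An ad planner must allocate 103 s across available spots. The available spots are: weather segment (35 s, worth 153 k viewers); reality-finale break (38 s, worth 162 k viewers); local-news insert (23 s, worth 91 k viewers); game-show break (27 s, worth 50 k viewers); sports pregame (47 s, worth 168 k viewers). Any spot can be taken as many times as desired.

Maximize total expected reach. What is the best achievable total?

415

Filling by ratio: 2×weather segment + local-news insert for 397, with 10 s left unused.
The 70 s tied up in 2×weather segment is better spent on 2×reality-finale break — total rises to 415 (99 s).
The spare 4 s is too small for any remaining spot, and no exchange beats 415.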